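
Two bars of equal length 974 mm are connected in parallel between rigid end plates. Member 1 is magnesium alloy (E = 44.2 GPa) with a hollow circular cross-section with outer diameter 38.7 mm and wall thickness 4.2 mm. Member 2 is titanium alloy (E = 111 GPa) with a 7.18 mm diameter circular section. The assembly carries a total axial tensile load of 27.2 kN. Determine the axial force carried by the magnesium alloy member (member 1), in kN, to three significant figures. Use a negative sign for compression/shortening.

22.2 kN

A_1 = 455.2 mm².
A_2 = 40.49 mm².
Equal strain + equilibrium ⇒ each member carries load in proportion to AE: A₁E₁ = 20120000 N, A₂E₂ = 4494000 N, ΣAE = 24610000 N.
F₁ = P·A₁E₁/ΣAE = 27200·20120000/24610000 = 22230 N.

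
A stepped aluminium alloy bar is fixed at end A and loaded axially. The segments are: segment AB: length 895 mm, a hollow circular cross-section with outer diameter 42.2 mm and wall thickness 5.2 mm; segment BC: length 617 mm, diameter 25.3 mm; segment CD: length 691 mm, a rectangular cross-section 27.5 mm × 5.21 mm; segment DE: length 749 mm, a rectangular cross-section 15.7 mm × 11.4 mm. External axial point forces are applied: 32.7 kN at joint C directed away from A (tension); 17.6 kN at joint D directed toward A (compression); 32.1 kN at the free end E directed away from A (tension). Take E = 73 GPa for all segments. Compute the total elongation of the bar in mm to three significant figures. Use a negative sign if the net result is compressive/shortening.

4.55 mm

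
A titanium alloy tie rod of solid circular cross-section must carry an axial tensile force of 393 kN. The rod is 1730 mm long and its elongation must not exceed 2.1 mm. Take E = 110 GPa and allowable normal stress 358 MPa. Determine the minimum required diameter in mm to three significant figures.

61.2 mm

Required area A ≥ P/σ_allow = 393000/358 = 1098 mm².
For a solid circular section, d ≥ √(4A/π) = 37.39 mm.
Elongation limit: A ≥ PL/(Eδ_allow) = 393000·1730/(110000·2.1) = 2943 mm² ⇒ d ≥ 61.22 mm.
The elongation limit governs.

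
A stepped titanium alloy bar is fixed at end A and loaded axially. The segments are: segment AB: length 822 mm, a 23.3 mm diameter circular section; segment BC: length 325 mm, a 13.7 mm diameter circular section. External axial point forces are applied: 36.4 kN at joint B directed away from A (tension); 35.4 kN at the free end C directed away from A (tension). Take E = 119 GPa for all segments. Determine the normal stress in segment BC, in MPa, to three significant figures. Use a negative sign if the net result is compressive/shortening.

240 MPa

Internal axial forces (sectioning from the free end, tension +): N_BC = 35.4 kN, N_AB = 71.8 kN.
A_BC = 147.4 mm².
σ_BC = N_BC/A_BC = 35400/147.4 = 240.1 MPa.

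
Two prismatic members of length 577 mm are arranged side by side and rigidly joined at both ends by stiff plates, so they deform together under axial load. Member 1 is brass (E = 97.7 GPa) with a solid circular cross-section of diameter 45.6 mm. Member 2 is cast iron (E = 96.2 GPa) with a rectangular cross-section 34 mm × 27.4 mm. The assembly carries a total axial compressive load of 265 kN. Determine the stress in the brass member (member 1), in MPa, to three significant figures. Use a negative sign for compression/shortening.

A_1 = 1633 mm².
A_2 = 931.6 mm².
Equal strain + equilibrium ⇒ each member carries load in proportion to AE: A₁E₁ = 159600000 N, A₂E₂ = 89620000 N, ΣAE = 249200000 N.
σ₁ = P·E₁/ΣAE = -265000·97700/249200000 = -103.9 MPa.

-104 MPa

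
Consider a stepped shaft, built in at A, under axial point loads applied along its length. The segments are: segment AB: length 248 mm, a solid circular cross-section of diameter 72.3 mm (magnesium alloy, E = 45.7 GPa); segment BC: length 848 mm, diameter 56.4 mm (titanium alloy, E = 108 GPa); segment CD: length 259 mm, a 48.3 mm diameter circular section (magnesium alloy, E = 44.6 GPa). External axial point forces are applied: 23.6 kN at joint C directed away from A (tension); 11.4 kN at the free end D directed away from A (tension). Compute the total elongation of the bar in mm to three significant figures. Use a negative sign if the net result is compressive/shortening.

0.192 mm

Internal axial forces (sectioning from the free end, tension +): N_CD = 11.4 kN, N_BC = 35 kN, N_AB = 35 kN.
A_AB = 4106 mm².
A_BC = 2498 mm².
A_CD = 1832 mm².
δ_AB = 35000·248/(4106·45700) = 0.04626 mm
δ_BC = 35000·848/(2498·108000) = 0.11 mm
δ_CD = 11400·259/(1832·44600) = 0.03613 mm
δ = Σδ_i = 0.1924 mm.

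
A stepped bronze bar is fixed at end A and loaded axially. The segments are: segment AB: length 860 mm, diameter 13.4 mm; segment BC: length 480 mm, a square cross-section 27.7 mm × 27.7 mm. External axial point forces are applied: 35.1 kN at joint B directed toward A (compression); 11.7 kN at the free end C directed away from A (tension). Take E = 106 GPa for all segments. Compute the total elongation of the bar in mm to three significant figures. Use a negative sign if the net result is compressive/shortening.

Internal axial forces (sectioning from the free end, tension +): N_BC = 11.7 kN, N_AB = -23.4 kN.
A_AB = 141 mm².
A_BC = 767.3 mm².
δ_AB = -23400·860/(141·106000) = -1.346 mm
δ_BC = 11700·480/(767.3·106000) = 0.06905 mm
δ = Σδ_i = -1.277 mm.

-1.28 mm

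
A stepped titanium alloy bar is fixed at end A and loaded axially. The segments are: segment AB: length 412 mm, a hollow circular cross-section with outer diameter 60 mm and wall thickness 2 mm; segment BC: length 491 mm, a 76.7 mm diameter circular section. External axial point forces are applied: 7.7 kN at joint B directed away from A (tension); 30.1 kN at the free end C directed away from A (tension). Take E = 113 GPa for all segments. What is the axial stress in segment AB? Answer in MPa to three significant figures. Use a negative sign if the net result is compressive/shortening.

104 MPa

Internal axial forces (sectioning from the free end, tension +): N_BC = 30.1 kN, N_AB = 37.8 kN.
A_AB = 364.4 mm².
σ_AB = N_AB/A_AB = 37800/364.4 = 103.7 MPa.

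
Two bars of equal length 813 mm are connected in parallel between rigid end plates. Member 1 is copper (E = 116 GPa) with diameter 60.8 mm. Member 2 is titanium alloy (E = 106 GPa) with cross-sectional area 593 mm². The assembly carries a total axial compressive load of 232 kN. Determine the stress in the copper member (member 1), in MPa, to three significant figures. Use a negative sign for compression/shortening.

-67.3 MPa

A_1 = 2903 mm².
Equal strain + equilibrium ⇒ each member carries load in proportion to AE: A₁E₁ = 336800000 N, A₂E₂ = 62860000 N, ΣAE = 399600000 N.
σ₁ = P·E₁/ΣAE = -232000·116000/399600000 = -67.34 MPa.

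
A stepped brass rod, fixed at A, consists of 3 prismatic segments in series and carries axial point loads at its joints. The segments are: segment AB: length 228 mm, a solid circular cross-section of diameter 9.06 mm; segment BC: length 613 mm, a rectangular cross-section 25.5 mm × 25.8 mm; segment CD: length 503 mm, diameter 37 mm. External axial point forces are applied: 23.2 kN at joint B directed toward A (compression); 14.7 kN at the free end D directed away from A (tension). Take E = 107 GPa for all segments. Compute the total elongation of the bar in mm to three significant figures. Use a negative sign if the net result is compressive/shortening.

-0.0887 mm

Internal axial forces (sectioning from the free end, tension +): N_CD = 14.7 kN, N_BC = 14.7 kN, N_AB = -8.5 kN.
A_AB = 64.47 mm².
A_BC = 657.9 mm².
A_CD = 1075 mm².
δ_AB = -8500·228/(64.47·107000) = -0.2809 mm
δ_BC = 14700·613/(657.9·107000) = 0.128 mm
δ_CD = 14700·503/(1075·107000) = 0.06427 mm
δ = Σδ_i = -0.08867 mm.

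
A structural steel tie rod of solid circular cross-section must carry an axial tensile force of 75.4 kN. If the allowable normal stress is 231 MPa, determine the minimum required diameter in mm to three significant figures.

Required area A ≥ P/σ_allow = 75400/231 = 326.4 mm².
For a solid circular section, d ≥ √(4A/π) = 20.39 mm.

20.4 mm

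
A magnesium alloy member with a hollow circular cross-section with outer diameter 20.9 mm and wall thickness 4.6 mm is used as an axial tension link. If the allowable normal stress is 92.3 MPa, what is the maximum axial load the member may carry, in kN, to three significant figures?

A = 235.6 mm².
P_max = σ_allow · A = 92.3 · 235.6 = 21740 N = 21.74 kN.

21.7 kN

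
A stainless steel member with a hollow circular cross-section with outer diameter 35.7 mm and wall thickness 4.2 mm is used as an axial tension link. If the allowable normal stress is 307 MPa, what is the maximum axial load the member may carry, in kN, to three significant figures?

128 kN

A = 415.6 mm².
P_max = σ_allow · A = 307 · 415.6 = 127600 N = 127.6 kN.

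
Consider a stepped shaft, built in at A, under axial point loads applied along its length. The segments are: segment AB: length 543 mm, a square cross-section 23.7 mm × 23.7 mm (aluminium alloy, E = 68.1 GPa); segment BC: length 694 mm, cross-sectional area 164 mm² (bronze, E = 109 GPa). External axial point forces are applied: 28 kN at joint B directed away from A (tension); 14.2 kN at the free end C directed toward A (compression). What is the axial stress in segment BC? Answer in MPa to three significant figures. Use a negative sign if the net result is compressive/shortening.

Internal axial forces (sectioning from the free end, tension +): N_BC = -14.2 kN, N_AB = 13.8 kN.
σ_BC = N_BC/A_BC = -14200/164 = -86.59 MPa.

-86.6 MPa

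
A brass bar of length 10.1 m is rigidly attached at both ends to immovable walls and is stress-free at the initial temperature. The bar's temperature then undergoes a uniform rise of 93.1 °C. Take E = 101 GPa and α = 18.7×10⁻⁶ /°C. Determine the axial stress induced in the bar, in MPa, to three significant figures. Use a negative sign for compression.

-176 MPa

Free thermal expansion αLΔT = 18.7e-6 · 10100 · 93.1 = 17.58 mm.
The walls impose strain ε = −(17.58)/10100 = -1.7410e-03; σ = Eε = 101000 · -1.7410e-03 = -175.8 MPa.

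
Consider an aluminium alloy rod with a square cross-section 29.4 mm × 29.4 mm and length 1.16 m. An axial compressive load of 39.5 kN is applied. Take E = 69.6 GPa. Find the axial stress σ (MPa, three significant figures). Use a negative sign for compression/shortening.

A = 864.4 mm².
σ = N/A = -39500/864.4 = -45.7 MPa.

-45.7 MPa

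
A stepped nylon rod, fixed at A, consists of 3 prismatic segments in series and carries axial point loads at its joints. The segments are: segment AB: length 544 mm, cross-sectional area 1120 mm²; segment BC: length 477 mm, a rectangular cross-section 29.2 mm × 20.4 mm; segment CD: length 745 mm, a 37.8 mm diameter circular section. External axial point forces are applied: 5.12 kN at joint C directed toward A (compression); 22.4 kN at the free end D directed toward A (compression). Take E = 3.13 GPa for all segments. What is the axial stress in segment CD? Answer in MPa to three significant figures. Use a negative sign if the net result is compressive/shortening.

-20.0 MPa

Internal axial forces (sectioning from the free end, tension +): N_CD = -22.4 kN, N_BC = -27.52 kN, N_AB = -27.52 kN.
A_CD = 1122 mm².
σ_CD = N_CD/A_CD = -22400/1122 = -19.96 MPa.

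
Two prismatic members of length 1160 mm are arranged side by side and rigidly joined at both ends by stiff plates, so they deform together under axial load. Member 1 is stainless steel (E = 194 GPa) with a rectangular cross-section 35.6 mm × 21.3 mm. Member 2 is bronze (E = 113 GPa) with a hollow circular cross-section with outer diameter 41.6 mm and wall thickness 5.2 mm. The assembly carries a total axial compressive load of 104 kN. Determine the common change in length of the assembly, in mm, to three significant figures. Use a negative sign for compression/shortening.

-0.563 mm

A_1 = 758.3 mm².
A_2 = 594.6 mm².
Equal strain + equilibrium ⇒ each member carries load in proportion to AE: A₁E₁ = 147100000 N, A₂E₂ = 67190000 N, ΣAE = 214300000 N.
δ = PL/ΣAE = -104000·1160/214300000 = -0.5629 mm.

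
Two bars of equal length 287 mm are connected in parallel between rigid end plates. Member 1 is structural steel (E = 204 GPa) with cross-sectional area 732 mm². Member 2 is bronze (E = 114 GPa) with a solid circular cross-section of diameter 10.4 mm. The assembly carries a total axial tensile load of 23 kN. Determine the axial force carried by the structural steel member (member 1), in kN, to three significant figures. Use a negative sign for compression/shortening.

A_2 = 84.95 mm².
Equal strain + equilibrium ⇒ each member carries load in proportion to AE: A₁E₁ = 149300000 N, A₂E₂ = 9684000 N, ΣAE = 159000000 N.
F₁ = P·A₁E₁/ΣAE = 23000·149300000/159000000 = 21600 N.

21.6 kN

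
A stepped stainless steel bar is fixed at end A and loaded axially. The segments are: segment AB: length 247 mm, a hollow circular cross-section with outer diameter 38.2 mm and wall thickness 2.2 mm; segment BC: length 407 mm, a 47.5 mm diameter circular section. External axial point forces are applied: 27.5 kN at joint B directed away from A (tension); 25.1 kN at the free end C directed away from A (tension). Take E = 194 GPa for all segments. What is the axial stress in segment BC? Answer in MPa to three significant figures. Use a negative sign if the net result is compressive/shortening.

14.2 MPa

Internal axial forces (sectioning from the free end, tension +): N_BC = 25.1 kN, N_AB = 52.6 kN.
A_BC = 1772 mm².
σ_BC = N_BC/A_BC = 25100/1772 = 14.16 MPa.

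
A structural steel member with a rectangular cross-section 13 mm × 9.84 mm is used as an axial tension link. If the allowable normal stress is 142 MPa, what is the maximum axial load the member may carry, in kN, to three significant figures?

A = 127.9 mm².
P_max = σ_allow · A = 142 · 127.9 = 18160 N = 18.16 kN.

18.2 kN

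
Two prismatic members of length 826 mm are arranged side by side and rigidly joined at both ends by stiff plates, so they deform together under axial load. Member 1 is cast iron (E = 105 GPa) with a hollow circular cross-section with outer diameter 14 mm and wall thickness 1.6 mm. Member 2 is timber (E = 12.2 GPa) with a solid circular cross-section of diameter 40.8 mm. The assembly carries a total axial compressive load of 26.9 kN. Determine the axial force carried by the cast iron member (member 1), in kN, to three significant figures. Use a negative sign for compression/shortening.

A_1 = 62.33 mm².
A_2 = 1307 mm².
Equal strain + equilibrium ⇒ each member carries load in proportion to AE: A₁E₁ = 6545000 N, A₂E₂ = 15950000 N, ΣAE = 22490000 N.
F₁ = P·A₁E₁/ΣAE = -26900·6545000/22490000 = -7826 N.

-7.83 kN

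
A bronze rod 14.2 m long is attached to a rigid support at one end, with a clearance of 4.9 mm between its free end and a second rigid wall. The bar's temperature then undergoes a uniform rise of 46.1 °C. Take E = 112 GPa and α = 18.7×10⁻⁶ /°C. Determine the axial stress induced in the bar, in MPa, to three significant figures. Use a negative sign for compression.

Free thermal expansion αLΔT = 18.7e-6 · 14200 · 46.1 = 12.24 mm.
The walls engage after the gap closes; constrained expansion = 12.24 − 4.9 = 7.341 mm.
The walls impose strain ε = −(7.341)/14200 = -5.1700e-04; σ = Eε = 112000 · -5.1700e-04 = -57.9 MPa.

-57.9 MPa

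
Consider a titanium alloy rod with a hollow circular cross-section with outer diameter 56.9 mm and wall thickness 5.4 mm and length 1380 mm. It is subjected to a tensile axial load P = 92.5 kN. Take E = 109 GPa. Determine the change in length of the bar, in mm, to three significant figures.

1.34 mm

A = 873.7 mm².
δ_mech = NL/(AE) = 92500·1380/(873.7·109000) = 1.34 mm.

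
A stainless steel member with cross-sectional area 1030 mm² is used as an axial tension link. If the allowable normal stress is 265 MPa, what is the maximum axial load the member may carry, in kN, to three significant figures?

P_max = σ_allow · A = 265 · 1030 = 273000 N = 272.9 kN.

273 kN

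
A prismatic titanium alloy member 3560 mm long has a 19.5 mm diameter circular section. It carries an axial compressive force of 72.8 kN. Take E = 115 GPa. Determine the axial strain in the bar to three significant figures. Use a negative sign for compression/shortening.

-0.00212

A = 298.6 mm².
σ = N/A = -243.8 MPa; ε = σ/E = -243.8/115000 = -2.120e-03.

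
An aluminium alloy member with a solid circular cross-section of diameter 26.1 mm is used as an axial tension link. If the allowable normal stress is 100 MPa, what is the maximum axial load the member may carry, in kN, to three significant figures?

A = 535 mm².
P_max = σ_allow · A = 100 · 535 = 53500 N = 53.5 kN.

53.5 kN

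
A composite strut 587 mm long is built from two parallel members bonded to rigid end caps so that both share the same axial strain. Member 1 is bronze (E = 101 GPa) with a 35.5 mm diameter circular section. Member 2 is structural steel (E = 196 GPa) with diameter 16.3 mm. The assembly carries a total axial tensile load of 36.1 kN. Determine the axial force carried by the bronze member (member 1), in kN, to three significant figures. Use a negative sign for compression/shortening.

25.6 kN

A_1 = 989.8 mm².
A_2 = 208.7 mm².
Equal strain + equilibrium ⇒ each member carries load in proportion to AE: A₁E₁ = 99970000 N, A₂E₂ = 40900000 N, ΣAE = 140900000 N.
F₁ = P·A₁E₁/ΣAE = 36100·99970000/140900000 = 25620 N.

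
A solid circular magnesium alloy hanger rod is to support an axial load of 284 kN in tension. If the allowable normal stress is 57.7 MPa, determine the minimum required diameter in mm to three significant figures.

Required area A ≥ P/σ_allow = 284000/57.7 = 4922 mm².
For a solid circular section, d ≥ √(4A/π) = 79.16 mm.

79.2 mm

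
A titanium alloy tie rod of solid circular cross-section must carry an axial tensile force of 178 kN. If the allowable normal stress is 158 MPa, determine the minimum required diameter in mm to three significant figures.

37.9 mm

Required area A ≥ P/σ_allow = 178000/158 = 1127 mm².
For a solid circular section, d ≥ √(4A/π) = 37.87 mm.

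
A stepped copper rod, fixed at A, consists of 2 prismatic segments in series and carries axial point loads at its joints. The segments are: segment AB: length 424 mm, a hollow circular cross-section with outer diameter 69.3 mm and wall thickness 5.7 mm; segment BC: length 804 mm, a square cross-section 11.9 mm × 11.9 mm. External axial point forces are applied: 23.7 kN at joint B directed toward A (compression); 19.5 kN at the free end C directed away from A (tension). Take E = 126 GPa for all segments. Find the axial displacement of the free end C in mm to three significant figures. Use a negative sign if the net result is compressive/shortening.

Internal axial forces (sectioning from the free end, tension +): N_BC = 19.5 kN, N_AB = -4.2 kN.
A_AB = 1139 mm².
A_BC = 141.6 mm².
δ_AB = -4200·424/(1139·126000) = -0.01241 mm
δ_BC = 19500·804/(141.6·126000) = 0.8787 mm
δ = Σδ_i = 0.8663 mm.

0.866 mm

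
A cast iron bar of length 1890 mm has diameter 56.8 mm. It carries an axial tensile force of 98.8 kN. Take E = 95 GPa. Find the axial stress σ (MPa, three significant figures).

A = 2534 mm².
σ = N/A = 98800/2534 = 38.99 MPa.

39.0 MPa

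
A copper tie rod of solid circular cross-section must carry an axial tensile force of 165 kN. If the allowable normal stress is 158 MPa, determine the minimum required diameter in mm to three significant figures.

36.5 mm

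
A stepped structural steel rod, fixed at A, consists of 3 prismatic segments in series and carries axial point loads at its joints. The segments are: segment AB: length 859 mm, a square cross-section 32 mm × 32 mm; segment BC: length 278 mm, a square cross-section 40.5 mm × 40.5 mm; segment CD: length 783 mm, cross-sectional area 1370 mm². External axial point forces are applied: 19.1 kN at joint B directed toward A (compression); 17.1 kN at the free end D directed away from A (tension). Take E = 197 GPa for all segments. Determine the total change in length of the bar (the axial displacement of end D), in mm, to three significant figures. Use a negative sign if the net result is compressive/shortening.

0.0558 mm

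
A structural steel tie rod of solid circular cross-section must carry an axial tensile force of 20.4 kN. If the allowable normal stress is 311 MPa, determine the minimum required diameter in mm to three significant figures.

Required area A ≥ P/σ_allow = 20400/311 = 65.59 mm².
For a solid circular section, d ≥ √(4A/π) = 9.139 mm.

9.14 mm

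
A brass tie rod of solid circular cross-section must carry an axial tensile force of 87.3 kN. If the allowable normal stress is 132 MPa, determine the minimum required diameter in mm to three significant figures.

29.0 mm

Required area A ≥ P/σ_allow = 87300/132 = 661.4 mm².
For a solid circular section, d ≥ √(4A/π) = 29.02 mm.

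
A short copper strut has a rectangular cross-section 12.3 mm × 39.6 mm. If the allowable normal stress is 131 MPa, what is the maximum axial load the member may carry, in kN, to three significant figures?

63.8 kN

A = 487.1 mm².
P_max = σ_allow · A = 131 · 487.1 = 63810 N = 63.81 kN.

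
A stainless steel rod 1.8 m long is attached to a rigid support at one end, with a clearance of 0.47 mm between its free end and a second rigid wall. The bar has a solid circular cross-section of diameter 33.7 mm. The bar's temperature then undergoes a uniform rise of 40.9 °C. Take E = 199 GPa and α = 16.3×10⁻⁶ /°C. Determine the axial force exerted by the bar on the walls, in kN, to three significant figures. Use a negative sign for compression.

Free thermal expansion αLΔT = 16.3e-6 · 1800 · 40.9 = 1.2 mm.
The walls engage after the gap closes; constrained expansion = 1.2 − 0.47 = 0.73 mm.
The walls impose strain ε = −(0.73)/1800 = -4.0556e-04; σ = Eε = 199000 · -4.0556e-04 = -80.71 MPa.
Wall reaction R = σ·A = -80.71·892 = -71990 N = -71.99 kN.

-72.0 kN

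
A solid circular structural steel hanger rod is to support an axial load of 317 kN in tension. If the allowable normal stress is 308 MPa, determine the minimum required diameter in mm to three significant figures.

Required area A ≥ P/σ_allow = 317000/308 = 1029 mm².
For a solid circular section, d ≥ √(4A/π) = 36.2 mm.

36.2 mm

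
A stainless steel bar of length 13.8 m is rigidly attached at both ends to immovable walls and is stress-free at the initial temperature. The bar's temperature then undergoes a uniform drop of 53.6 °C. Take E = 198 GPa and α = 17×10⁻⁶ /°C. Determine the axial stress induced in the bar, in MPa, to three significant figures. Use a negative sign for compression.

180 MPa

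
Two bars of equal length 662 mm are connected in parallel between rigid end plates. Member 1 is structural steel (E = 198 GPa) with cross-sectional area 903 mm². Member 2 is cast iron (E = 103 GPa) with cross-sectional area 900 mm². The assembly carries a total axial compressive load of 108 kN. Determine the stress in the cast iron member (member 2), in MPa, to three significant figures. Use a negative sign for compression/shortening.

-41.0 MPa

Equal strain + equilibrium ⇒ each member carries load in proportion to AE: A₁E₁ = 178800000 N, A₂E₂ = 92700000 N, ΣAE = 271500000 N.
σ₂ = P·E₂/ΣAE = -108000·103000/271500000 = -40.97 MPa.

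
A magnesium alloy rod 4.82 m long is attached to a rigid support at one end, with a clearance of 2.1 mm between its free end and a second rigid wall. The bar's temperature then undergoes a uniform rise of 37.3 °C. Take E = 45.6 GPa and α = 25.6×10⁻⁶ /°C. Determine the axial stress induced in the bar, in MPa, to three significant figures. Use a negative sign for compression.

-23.7 MPa

Free thermal expansion αLΔT = 25.6e-6 · 4820 · 37.3 = 4.603 mm.
The walls engage after the gap closes; constrained expansion = 4.603 − 2.1 = 2.503 mm.
The walls impose strain ε = −(2.503)/4820 = -5.1920e-04; σ = Eε = 45600 · -5.1920e-04 = -23.68 MPa.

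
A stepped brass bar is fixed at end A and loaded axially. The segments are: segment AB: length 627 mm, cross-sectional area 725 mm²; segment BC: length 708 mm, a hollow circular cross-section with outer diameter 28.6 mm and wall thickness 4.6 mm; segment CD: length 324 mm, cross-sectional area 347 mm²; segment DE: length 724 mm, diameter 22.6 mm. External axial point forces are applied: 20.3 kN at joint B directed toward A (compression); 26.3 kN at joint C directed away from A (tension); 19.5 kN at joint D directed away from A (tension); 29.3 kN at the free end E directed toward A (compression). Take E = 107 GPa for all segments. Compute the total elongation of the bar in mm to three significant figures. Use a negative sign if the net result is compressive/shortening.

Internal axial forces (sectioning from the free end, tension +): N_DE = -29.3 kN, N_CD = -9.8 kN, N_BC = 16.5 kN, N_AB = -3.8 kN.
A_BC = 346.8 mm².
A_DE = 401.1 mm².
δ_AB = -3800·627/(725·107000) = -0.03071 mm
δ_BC = 16500·708/(346.8·107000) = 0.3148 mm
δ_CD = -9800·324/(347·107000) = -0.08552 mm
δ_DE = -29300·724/(401.1·107000) = -0.4942 mm
δ = Σδ_i = -0.2957 mm.

-0.296 mm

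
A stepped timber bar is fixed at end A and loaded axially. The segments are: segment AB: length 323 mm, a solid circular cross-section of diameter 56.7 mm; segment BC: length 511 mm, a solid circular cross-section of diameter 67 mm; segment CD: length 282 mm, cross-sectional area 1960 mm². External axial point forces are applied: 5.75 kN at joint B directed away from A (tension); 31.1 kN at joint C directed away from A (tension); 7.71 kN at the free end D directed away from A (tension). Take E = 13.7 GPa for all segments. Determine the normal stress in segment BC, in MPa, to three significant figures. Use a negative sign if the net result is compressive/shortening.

11.0 MPa

Internal axial forces (sectioning from the free end, tension +): N_CD = 7.71 kN, N_BC = 38.81 kN, N_AB = 44.56 kN.
A_BC = 3526 mm².
σ_BC = N_BC/A_BC = 38810/3526 = 11.01 MPa.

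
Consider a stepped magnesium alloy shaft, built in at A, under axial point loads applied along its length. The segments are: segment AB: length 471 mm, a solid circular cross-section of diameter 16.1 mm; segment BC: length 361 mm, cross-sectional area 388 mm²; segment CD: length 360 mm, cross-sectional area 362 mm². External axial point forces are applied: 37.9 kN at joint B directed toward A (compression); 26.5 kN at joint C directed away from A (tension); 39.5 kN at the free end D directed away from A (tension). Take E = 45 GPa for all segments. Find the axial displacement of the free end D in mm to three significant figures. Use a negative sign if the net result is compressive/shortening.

Internal axial forces (sectioning from the free end, tension +): N_CD = 39.5 kN, N_BC = 66 kN, N_AB = 28.1 kN.
A_AB = 203.6 mm².
δ_AB = 28100·471/(203.6·45000) = 1.445 mm
δ_BC = 66000·361/(388·45000) = 1.365 mm
δ_CD = 39500·360/(362·45000) = 0.8729 mm
δ = Σδ_i = 3.682 mm.

3.68 mm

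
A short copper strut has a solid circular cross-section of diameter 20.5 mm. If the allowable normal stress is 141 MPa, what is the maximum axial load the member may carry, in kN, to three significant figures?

46.5 kN

A = 330.1 mm².
P_max = σ_allow · A = 141 · 330.1 = 46540 N = 46.54 kN.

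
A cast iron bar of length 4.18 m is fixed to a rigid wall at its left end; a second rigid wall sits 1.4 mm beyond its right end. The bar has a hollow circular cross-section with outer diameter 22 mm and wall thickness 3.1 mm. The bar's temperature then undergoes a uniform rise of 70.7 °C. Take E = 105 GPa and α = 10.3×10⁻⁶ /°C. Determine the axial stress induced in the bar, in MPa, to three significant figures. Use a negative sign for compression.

-41.3 MPa

Free thermal expansion αLΔT = 10.3e-6 · 4180 · 70.7 = 3.044 mm.
The walls engage after the gap closes; constrained expansion = 3.044 − 1.4 = 1.644 mm.
The walls impose strain ε = −(1.644)/4180 = -3.9328e-04; σ = Eε = 105000 · -3.9328e-04 = -41.29 MPa.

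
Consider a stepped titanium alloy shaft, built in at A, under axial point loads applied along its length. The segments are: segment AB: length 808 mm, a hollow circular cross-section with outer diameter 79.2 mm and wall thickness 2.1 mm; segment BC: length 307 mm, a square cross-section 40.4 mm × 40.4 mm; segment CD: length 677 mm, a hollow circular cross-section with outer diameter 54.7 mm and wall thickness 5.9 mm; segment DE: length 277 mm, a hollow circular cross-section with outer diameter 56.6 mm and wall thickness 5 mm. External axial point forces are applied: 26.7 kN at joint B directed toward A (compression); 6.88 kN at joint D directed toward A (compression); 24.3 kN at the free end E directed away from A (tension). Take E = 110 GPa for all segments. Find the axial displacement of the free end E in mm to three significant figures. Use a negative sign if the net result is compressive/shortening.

0.0898 mm

Internal axial forces (sectioning from the free end, tension +): N_DE = 24.3 kN, N_CD = 17.42 kN, N_BC = 17.42 kN, N_AB = -9.28 kN.
A_AB = 508.7 mm².
A_BC = 1632 mm².
A_CD = 904.5 mm².
A_DE = 810.5 mm².
δ_AB = -9280·808/(508.7·110000) = -0.134 mm
δ_BC = 17420·307/(1632·110000) = 0.02979 mm
δ_CD = 17420·677/(904.5·110000) = 0.1185 mm
δ_DE = 24300·277/(810.5·110000) = 0.0755 mm
δ = Σδ_i = 0.0898 mm.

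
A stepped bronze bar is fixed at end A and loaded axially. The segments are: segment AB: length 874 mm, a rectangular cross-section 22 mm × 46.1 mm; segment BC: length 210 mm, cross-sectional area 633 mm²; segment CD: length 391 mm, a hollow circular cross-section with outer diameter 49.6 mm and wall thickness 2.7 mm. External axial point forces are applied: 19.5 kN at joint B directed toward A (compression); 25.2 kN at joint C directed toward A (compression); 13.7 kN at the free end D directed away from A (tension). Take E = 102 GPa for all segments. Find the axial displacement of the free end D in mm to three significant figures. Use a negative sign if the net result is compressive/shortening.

-0.167 mm

Internal axial forces (sectioning from the free end, tension +): N_CD = 13.7 kN, N_BC = -11.5 kN, N_AB = -31 kN.
A_AB = 1014 mm².
A_CD = 397.8 mm².
δ_AB = -31000·874/(1014·102000) = -0.2619 mm
δ_BC = -11500·210/(633·102000) = -0.0374 mm
δ_CD = 13700·391/(397.8·102000) = 0.132 mm
δ = Σδ_i = -0.1673 mm.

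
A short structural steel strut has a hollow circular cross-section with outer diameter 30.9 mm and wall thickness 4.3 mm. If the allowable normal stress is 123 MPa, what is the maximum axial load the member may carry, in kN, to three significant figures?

A = 359.3 mm².
P_max = σ_allow · A = 123 · 359.3 = 44200 N = 44.2 kN.

44.2 kN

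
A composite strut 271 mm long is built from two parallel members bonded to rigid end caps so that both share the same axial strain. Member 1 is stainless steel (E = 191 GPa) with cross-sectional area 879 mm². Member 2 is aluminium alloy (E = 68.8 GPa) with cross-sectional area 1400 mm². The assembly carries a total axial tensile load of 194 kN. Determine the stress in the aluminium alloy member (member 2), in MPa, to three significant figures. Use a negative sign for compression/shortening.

50.5 MPa

Equal strain + equilibrium ⇒ each member carries load in proportion to AE: A₁E₁ = 167900000 N, A₂E₂ = 96320000 N, ΣAE = 264200000 N.
σ₂ = P·E₂/ΣAE = 194000·68800/264200000 = 50.52 MPa.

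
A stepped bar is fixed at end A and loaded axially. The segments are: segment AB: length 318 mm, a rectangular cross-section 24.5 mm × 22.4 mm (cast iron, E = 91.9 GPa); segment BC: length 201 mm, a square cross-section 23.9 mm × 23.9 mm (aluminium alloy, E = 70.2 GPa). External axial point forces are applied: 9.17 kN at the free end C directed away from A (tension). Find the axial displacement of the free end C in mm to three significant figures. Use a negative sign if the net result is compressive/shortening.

Internal axial forces (sectioning from the free end, tension +): N_BC = 9.17 kN, N_AB = 9.17 kN.
A_AB = 548.8 mm².
A_BC = 571.2 mm².
δ_AB = 9170·318/(548.8·91900) = 0.05782 mm
δ_BC = 9170·201/(571.2·70200) = 0.04597 mm
δ = Σδ_i = 0.1038 mm.

0.104 mm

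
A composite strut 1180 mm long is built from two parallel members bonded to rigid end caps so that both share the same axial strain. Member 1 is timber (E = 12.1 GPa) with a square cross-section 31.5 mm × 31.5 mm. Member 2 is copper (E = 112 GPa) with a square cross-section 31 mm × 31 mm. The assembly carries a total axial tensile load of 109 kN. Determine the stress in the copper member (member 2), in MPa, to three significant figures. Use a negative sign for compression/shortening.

102 MPa

A_1 = 992.2 mm².
A_2 = 961 mm².
Equal strain + equilibrium ⇒ each member carries load in proportion to AE: A₁E₁ = 12010000 N, A₂E₂ = 107600000 N, ΣAE = 119600000 N.
σ₂ = P·E₂/ΣAE = 109000·112000/119600000 = 102 MPa.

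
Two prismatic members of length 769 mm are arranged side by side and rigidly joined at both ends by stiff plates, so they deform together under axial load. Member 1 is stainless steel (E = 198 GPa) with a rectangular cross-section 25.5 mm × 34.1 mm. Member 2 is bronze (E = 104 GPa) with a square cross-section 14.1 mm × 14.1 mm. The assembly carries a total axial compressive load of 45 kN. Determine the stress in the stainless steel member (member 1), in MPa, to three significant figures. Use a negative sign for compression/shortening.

-46.2 MPa

A_1 = 869.6 mm².
A_2 = 198.8 mm².
Equal strain + equilibrium ⇒ each member carries load in proportion to AE: A₁E₁ = 172200000 N, A₂E₂ = 20680000 N, ΣAE = 192800000 N.
σ₁ = P·E₁/ΣAE = -45000·198000/192800000 = -46.2 MPa.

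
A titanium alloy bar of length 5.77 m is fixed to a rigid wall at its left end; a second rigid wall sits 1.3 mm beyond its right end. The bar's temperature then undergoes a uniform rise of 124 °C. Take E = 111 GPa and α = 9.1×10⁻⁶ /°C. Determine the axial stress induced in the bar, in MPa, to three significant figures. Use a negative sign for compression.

-100 MPa

Free thermal expansion αLΔT = 9.1e-6 · 5770 · 124 = 6.511 mm.
The walls engage after the gap closes; constrained expansion = 6.511 − 1.3 = 5.211 mm.
The walls impose strain ε = −(5.211)/5770 = -9.0310e-04; σ = Eε = 111000 · -9.0310e-04 = -100.2 MPa.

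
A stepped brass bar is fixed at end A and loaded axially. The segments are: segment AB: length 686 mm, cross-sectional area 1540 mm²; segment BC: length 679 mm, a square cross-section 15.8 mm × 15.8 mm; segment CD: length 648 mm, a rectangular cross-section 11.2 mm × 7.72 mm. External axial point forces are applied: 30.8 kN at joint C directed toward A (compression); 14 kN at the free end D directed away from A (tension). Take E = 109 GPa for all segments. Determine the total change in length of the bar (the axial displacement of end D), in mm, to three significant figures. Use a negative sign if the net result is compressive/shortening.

0.475 mm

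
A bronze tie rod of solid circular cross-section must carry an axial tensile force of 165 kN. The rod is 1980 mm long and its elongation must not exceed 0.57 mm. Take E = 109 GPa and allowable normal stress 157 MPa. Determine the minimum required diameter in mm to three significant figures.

81.8 mm

Required area A ≥ P/σ_allow = 165000/157 = 1051 mm².
For a solid circular section, d ≥ √(4A/π) = 36.58 mm.
Elongation limit: A ≥ PL/(Eδ_allow) = 165000·1980/(109000·0.57) = 5258 mm² ⇒ d ≥ 81.82 mm.
The elongation limit governs.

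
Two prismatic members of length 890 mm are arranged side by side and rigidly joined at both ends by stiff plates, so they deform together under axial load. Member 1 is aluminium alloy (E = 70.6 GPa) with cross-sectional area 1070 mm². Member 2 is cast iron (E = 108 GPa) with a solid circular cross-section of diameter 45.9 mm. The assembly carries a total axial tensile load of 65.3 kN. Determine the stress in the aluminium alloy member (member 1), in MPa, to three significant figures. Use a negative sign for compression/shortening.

18.1 MPa

A_2 = 1655 mm².
Equal strain + equilibrium ⇒ each member carries load in proportion to AE: A₁E₁ = 75540000 N, A₂E₂ = 178700000 N, ΣAE = 254200000 N.
σ₁ = P·E₁/ΣAE = 65300·70600/254200000 = 18.13 MPa.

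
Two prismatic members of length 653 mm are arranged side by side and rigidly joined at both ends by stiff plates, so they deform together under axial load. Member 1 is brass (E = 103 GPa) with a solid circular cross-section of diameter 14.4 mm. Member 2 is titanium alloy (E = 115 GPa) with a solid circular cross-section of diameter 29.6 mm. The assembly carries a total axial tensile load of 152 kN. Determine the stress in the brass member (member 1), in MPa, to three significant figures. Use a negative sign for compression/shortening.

163 MPa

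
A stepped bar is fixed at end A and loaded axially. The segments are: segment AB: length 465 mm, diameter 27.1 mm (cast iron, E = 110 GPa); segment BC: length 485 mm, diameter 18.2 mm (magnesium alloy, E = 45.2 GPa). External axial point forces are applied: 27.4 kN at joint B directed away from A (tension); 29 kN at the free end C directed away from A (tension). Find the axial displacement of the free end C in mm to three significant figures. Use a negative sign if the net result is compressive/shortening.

Internal axial forces (sectioning from the free end, tension +): N_BC = 29 kN, N_AB = 56.4 kN.
A_AB = 576.8 mm².
A_BC = 260.2 mm².
δ_AB = 56400·465/(576.8·110000) = 0.4133 mm
δ_BC = 29000·485/(260.2·45200) = 1.196 mm
δ = Σδ_i = 1.609 mm.

1.61 mm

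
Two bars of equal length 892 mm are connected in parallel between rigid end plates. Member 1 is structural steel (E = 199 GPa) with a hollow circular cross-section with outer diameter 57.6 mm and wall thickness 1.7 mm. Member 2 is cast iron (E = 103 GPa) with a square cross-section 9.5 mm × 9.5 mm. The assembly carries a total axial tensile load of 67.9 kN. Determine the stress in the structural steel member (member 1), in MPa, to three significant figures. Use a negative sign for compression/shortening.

197 MPa

A_1 = 298.5 mm².
A_2 = 90.25 mm².
Equal strain + equilibrium ⇒ each member carries load in proportion to AE: A₁E₁ = 59410000 N, A₂E₂ = 9296000 N, ΣAE = 68710000 N.
σ₁ = P·E₁/ΣAE = 67900·199000/68710000 = 196.7 MPa.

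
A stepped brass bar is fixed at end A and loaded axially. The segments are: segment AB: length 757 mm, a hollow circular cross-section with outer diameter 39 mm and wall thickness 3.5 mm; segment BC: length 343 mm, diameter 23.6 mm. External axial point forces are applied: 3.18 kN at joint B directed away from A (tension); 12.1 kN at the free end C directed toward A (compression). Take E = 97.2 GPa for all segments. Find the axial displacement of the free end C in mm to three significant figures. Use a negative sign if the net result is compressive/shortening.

Internal axial forces (sectioning from the free end, tension +): N_BC = -12.1 kN, N_AB = -8.92 kN.
A_AB = 390.3 mm².
A_BC = 437.4 mm².
δ_AB = -8920·757/(390.3·97200) = -0.178 mm
δ_BC = -12100·343/(437.4·97200) = -0.09761 mm
δ = Σδ_i = -0.2756 mm.

-0.276 mm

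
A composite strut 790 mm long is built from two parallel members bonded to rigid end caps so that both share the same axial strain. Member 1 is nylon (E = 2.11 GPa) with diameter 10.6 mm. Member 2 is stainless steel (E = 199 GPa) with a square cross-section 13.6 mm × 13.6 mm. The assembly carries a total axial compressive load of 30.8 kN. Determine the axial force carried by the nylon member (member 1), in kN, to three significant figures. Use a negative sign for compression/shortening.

-0.155 kN

A_1 = 88.25 mm².
A_2 = 185 mm².
Equal strain + equilibrium ⇒ each member carries load in proportion to AE: A₁E₁ = 186200 N, A₂E₂ = 36810000 N, ΣAE = 36990000 N.
F₁ = P·A₁E₁/ΣAE = -30800·186200/36990000 = -155 N.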